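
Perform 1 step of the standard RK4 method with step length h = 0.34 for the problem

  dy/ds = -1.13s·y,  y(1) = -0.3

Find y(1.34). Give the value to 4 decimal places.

-0.1914

RK4: k1 = f(s_n, y_n); k2 = f(s_n + h/2, y_n + (h/2)·k1); k3 = f(s_n + h/2, y_n + (h/2)·k2); k4 = f(s_n + h, y_n + h·k3); y_{n+1} = y_n + (h/6)·(k1 + 2k2 + 2k3 + k4).
s=1.000000, y=-0.300000:
  k1 = f(1.000000, -0.300000) = 0.339000
  k2 = f(1.170000, -0.242370) = 0.320437
  k3 = f(1.170000, -0.245526) = 0.324609
  k4 = f(1.340000, -0.189633) = 0.287142
  y ← -0.300000 + (0.34/6)·(k1 + 2k2 + 2k3 + k4) = -0.191413
y(1.34) ≈ -0.1914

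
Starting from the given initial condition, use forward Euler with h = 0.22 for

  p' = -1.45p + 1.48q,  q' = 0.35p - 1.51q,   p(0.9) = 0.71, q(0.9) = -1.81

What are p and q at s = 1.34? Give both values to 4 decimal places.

Euler on (p,q): p_{n+1} = p_n + h·p', q_{n+1} = q_n + h·q'.
0.900000: (0.710000, -1.810000); f=(-3.708300, 2.981600) → (-0.105826, -1.154048)
1.120000: (-0.105826, -1.154048); f=(-1.554543, 1.705573) → (-0.447826, -0.778822)
(p(1.34), q(1.34)) ≈ (-0.4478, -0.7788)

-0.4478, -0.7788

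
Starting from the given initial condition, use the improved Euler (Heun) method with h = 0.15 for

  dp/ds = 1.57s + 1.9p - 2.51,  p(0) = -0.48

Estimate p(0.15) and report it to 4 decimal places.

-1.0488

Heun: k1 = f(s_n, p_n); k2 = f(s_n + h, p_n + h·k1); p_{n+1} = p_n + (h/2)·(k1 + k2).
s=0.000000, p=-0.480000:
  k1 = f(0.000000, -0.480000) = -3.422000
  k2 = f(0.150000, -0.993300) = -4.161770
  p ← -0.480000 + (0.15/2)·(-3.422000 + (-4.161770)) = -1.048783
p(0.15) ≈ -1.0488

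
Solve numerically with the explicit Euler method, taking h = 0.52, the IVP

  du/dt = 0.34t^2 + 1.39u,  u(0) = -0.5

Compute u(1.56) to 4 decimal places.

-2.2831

Euler: u_{n+1} = u_n + h·f(t_n, u_n).
t=0.000000, u=-0.500000: f=-0.695000 → u ← -0.500000 + 0.52·(-0.695000) = -0.861400
t=0.520000, u=-0.861400: f=-1.105410 → u ← -0.861400 + 0.52·(-1.105410) = -1.436213
t=1.040000, u=-1.436213: f=-1.628592 → u ← -1.436213 + 0.52·(-1.628592) = -2.283081
u(1.56) ≈ -2.2831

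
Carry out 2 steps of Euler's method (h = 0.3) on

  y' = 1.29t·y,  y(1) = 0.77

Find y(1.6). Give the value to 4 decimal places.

Euler: y_{n+1} = y_n + h·f(t_n, y_n).
t=1.000000, y=0.770000: f=0.993300 → y ← 0.770000 + 0.3·0.993300 = 1.067990
t=1.300000, y=1.067990: f=1.791019 → y ← 1.067990 + 0.3·1.791019 = 1.605296
y(1.6) ≈ 1.6053

1.6053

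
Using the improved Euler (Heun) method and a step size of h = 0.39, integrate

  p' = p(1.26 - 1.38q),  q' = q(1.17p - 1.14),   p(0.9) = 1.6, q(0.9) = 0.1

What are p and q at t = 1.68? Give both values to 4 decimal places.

3.5411, 0.3473

Heun on (p,q): k1 = f(t_n, state_n); k2 = f(t_n + h, state_n + h·k1); state_{n+1} = state_n + (h/2)·(k1 + k2).
0.900000: (1.600000, 0.100000)
  k1 = (1.795200, 0.073200)
  predictor → (2.300128, 0.128548)
  k2 = (2.490127, 0.199397)
  → (2.435639, 0.153156)
1.290000: (2.435639, 0.153156)
  k1 = (2.554118, 0.261851)
  predictor → (3.431745, 0.255278)
  k2 = (3.115049, 0.733962)
  → (3.541126, 0.347340)
(p(1.68), q(1.68)) ≈ (3.5411, 0.3473)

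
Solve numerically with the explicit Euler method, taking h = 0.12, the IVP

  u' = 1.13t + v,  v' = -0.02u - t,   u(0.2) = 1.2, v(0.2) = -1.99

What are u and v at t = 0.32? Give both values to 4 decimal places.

Euler on (u,v): u_{n+1} = u_n + h·u', v_{n+1} = v_n + h·v'.
0.200000: (1.200000, -1.990000); f=(-1.764000, -0.224000) → (0.988320, -2.016880)
(u(0.32), v(0.32)) ≈ (0.9883, -2.0169)

0.9883, -2.0169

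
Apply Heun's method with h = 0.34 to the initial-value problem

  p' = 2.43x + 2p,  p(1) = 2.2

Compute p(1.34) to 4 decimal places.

5.4522

Heun: k1 = f(x_n, p_n); k2 = f(x_n + h, p_n + h·k1); p_{n+1} = p_n + (h/2)·(k1 + k2).
x=1.000000, p=2.200000:
  k1 = f(1.000000, 2.200000) = 6.830000
  k2 = f(1.340000, 4.522200) = 12.300600
  p ← 2.200000 + (0.34/2)·(6.830000 + 12.300600) = 5.452202
p(1.34) ≈ 5.4522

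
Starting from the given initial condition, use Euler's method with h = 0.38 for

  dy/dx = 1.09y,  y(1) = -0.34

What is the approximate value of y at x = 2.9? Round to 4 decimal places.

-1.9232

Euler: y_{n+1} = y_n + h·f(x_n, y_n).
x=1.000000, y=-0.340000: f=-0.370600 → y ← -0.340000 + 0.38·(-0.370600) = -0.480828
x=1.380000, y=-0.480828: f=-0.524103 → y ← -0.480828 + 0.38·(-0.524103) = -0.679987
x=1.760000, y=-0.679987: f=-0.741186 → y ← -0.679987 + 0.38·(-0.741186) = -0.961638
x=2.140000, y=-0.961638: f=-1.048185 → y ← -0.961638 + 0.38·(-1.048185) = -1.359948
x=2.520000, y=-1.359948: f=-1.482343 → y ← -1.359948 + 0.38·(-1.482343) = -1.923238
y(2.9) ≈ -1.9232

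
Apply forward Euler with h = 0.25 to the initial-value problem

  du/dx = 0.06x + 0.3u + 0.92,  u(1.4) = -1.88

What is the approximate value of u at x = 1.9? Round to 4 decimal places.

Euler: u_{n+1} = u_n + h·f(x_n, u_n).
x=1.400000, u=-1.880000: f=0.440000 → u ← -1.880000 + 0.25·0.440000 = -1.770000
x=1.650000, u=-1.770000: f=0.488000 → u ← -1.770000 + 0.25·0.488000 = -1.648000
u(1.9) ≈ -1.6480

-1.6480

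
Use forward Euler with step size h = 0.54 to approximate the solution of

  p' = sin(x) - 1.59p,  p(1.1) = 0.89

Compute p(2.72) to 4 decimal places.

Euler: p_{n+1} = p_n + h·f(x_n, p_n).
x=1.100000, p=0.890000: f=-0.523893 → p ← 0.890000 + 0.54·(-0.523893) = 0.607098
x=1.640000, p=0.607098: f=0.032321 → p ← 0.607098 + 0.54·0.032321 = 0.624551
x=2.180000, p=0.624551: f=-0.172932 → p ← 0.624551 + 0.54·(-0.172932) = 0.531168
p(2.72) ≈ 0.5312

0.5312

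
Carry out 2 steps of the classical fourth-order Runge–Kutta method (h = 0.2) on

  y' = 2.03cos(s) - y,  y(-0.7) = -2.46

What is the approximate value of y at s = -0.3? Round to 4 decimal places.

RK4: k1 = f(s_n, y_n); k2 = f(s_n + h/2, y_n + (h/2)·k1); k3 = f(s_n + h/2, y_n + (h/2)·k2); k4 = f(s_n + h, y_n + h·k3); y_{n+1} = y_n + (h/6)·(k1 + 2k2 + 2k3 + k4).
s=-0.700000, y=-2.460000:
  k1 = f(-0.700000, -2.460000) = 4.012630
  k2 = f(-0.600000, -2.058737) = 3.734168
  k3 = f(-0.600000, -2.086583) = 3.762014
  k4 = f(-0.500000, -1.707597) = 3.489090
  y ← -2.460000 + (0.2/6)·(k1 + 2k2 + 2k3 + k4) = -1.710197
s=-0.500000, y=-1.710197:
  k1 = f(-0.500000, -1.710197) = 3.491690
  k2 = f(-0.400000, -1.361028) = 3.230782
  k3 = f(-0.400000, -1.387119) = 3.256873
  k4 = f(-0.300000, -1.058823) = 2.998156
  y ← -1.710197 + (0.2/6)·(k1 + 2k2 + 2k3 + k4) = -1.061359
y(-0.3) ≈ -1.0614

-1.0614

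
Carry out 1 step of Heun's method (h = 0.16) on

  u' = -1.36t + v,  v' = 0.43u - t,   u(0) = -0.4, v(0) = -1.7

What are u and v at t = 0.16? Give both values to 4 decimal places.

Heun on (u,v): k1 = f(t_n, state_n); k2 = f(t_n + h, state_n + h·k1); state_{n+1} = state_n + (h/2)·(k1 + k2).
0.000000: (-0.400000, -1.700000)
  k1 = (-1.700000, -0.172000)
  predictor → (-0.672000, -1.727520)
  k2 = (-1.945120, -0.448960)
  → (-0.691610, -1.749677)
(u(0.16), v(0.16)) ≈ (-0.6916, -1.7497)

-0.6916, -1.7497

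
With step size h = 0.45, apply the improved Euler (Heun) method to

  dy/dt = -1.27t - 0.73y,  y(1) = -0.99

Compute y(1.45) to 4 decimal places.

Heun: k1 = f(t_n, y_n); k2 = f(t_n + h, y_n + h·k1); y_{n+1} = y_n + (h/2)·(k1 + k2).
t=1.000000, y=-0.990000:
  k1 = f(1.000000, -0.990000) = -0.547300
  k2 = f(1.450000, -1.236285) = -0.939012
  y ← -0.990000 + (0.45/2)·(-0.547300 + (-0.939012)) = -1.324420
y(1.45) ≈ -1.3244

-1.3244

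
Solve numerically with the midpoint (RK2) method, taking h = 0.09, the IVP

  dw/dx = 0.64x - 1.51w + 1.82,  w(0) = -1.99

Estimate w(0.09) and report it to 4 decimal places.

Midpoint: k1 = f(x_n, w_n); k2 = f(x_n + h/2, w_n + (h/2)·k1); w_{n+1} = w_n + h·k2.
x=0.000000, w=-1.990000:
  k1 = f(0.000000, -1.990000) = 4.824900
  k2 = f(0.045000, -1.772879) = 4.525848
  w ← -1.990000 + 0.09·4.525848 = -1.582674
w(0.09) ≈ -1.5827

-1.5827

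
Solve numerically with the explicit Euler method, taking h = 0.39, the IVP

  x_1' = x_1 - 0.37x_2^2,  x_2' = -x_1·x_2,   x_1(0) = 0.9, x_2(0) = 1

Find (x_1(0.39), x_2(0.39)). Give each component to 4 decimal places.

Euler on (x_1,x_2): x_1_{n+1} = x_1_n + h·x_1', x_2_{n+1} = x_2_n + h·x_2'.
0.000000: (0.900000, 1.000000); f=(0.530000, -0.900000) → (1.106700, 0.649000)
(x_1(0.39), x_2(0.39)) ≈ (1.1067, 0.6490)

1.1067, 0.6490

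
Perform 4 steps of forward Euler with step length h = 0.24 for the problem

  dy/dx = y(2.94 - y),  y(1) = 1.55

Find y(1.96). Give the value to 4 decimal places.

Euler: y_{n+1} = y_n + h·f(x_n, y_n).
x=1.000000, y=1.550000: f=2.154500 → y ← 1.550000 + 0.24·2.154500 = 2.067080
x=1.240000, y=2.067080: f=1.804395 → y ← 2.067080 + 0.24·1.804395 = 2.500135
x=1.480000, y=2.500135: f=1.099722 → y ← 2.500135 + 0.24·1.099722 = 2.764068
x=1.720000, y=2.764068: f=0.486287 → y ← 2.764068 + 0.24·0.486287 = 2.880777
y(1.96) ≈ 2.8808

2.8808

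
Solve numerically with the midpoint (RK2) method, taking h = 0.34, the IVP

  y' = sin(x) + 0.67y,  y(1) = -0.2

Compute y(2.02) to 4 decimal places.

0.9872

Midpoint: k1 = f(x_n, y_n); k2 = f(x_n + h/2, y_n + (h/2)·k1); y_{n+1} = y_n + h·k2.
x=1.000000, y=-0.200000:
  k1 = f(1.000000, -0.200000) = 0.707471
  k2 = f(1.170000, -0.079730) = 0.867332
  y ← -0.200000 + 0.34·0.867332 = 0.094893
x=1.340000, y=0.094893:
  k1 = f(1.340000, 0.094893) = 1.037063
  k2 = f(1.510000, 0.271193) = 1.179852
  y ← 0.094893 + 0.34·1.179852 = 0.496042
x=1.680000, y=0.496042:
  k1 = f(1.680000, 0.496042) = 1.326392
  k2 = f(1.850000, 0.721529) = 1.444700
  y ← 0.496042 + 0.34·1.444700 = 0.987240
y(2.02) ≈ 0.9872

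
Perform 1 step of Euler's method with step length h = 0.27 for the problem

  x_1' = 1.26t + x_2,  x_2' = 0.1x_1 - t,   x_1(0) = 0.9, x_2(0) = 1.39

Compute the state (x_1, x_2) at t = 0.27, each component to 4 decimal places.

1.2753, 1.4143

Euler on (x_1,x_2): x_1_{n+1} = x_1_n + h·x_1', x_2_{n+1} = x_2_n + h·x_2'.
0.000000: (0.900000, 1.390000); f=(1.390000, 0.090000) → (1.275300, 1.414300)
(x_1(0.27), x_2(0.27)) ≈ (1.2753, 1.4143)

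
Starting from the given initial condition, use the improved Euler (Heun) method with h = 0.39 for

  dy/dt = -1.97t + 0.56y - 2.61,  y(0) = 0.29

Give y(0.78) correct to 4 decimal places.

Heun: k1 = f(t_n, y_n); k2 = f(t_n + h, y_n + h·k1); y_{n+1} = y_n + (h/2)·(k1 + k2).
t=0.000000, y=0.290000:
  k1 = f(0.000000, 0.290000) = -2.447600
  k2 = f(0.390000, -0.664564) = -3.750456
  y ← 0.290000 + (0.39/2)·(-2.447600 + (-3.750456)) = -0.918621
t=0.390000, y=-0.918621:
  k1 = f(0.390000, -0.918621) = -3.892728
  k2 = f(0.780000, -2.436785) = -5.511199
  y ← -0.918621 + (0.39/2)·(-3.892728 + (-5.511199)) = -2.752387
y(0.78) ≈ -2.7524

-2.7524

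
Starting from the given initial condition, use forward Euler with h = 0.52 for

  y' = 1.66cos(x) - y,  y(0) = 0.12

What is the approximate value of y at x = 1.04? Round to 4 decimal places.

1.1911

Euler: y_{n+1} = y_n + h·f(x_n, y_n).
x=0.000000, y=0.120000: f=1.540000 → y ← 0.120000 + 0.52·1.540000 = 0.920800
x=0.520000, y=0.920800: f=0.519780 → y ← 0.920800 + 0.52·0.519780 = 1.191086
y(1.04) ≈ 1.1911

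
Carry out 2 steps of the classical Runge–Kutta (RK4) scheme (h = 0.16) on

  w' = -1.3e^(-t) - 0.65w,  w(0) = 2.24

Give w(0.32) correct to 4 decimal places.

RK4: k1 = f(t_n, w_n); k2 = f(t_n + h/2, w_n + (h/2)·k1); k3 = f(t_n + h/2, w_n + (h/2)·k2); k4 = f(t_n + h, w_n + h·k3); w_{n+1} = w_n + (h/6)·(k1 + 2k2 + 2k3 + k4).
t=0.000000, w=2.240000:
  k1 = f(0.000000, 2.240000) = -2.756000
  k2 = f(0.080000, 2.019520) = -2.512739
  k3 = f(0.080000, 2.038981) = -2.525389
  k4 = f(0.160000, 1.835938) = -2.301146
  w ← 2.240000 + (0.16/6)·(k1 + 2k2 + 2k3 + k4) = 1.836443
t=0.160000, w=1.836443:
  k1 = f(0.160000, 1.836443) = -2.301475
  k2 = f(0.240000, 1.652325) = -2.096627
  k3 = f(0.240000, 1.668712) = -2.107279
  k4 = f(0.320000, 1.499278) = -1.918524
  w ← 1.836443 + (0.16/6)·(k1 + 2k2 + 2k3 + k4) = 1.499701
w(0.32) ≈ 1.4997

1.4997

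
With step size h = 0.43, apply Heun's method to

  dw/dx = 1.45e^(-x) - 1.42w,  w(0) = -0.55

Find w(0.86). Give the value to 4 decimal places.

Heun: k1 = f(x_n, w_n); k2 = f(x_n + h, w_n + h·k1); w_{n+1} = w_n + (h/2)·(k1 + k2).
x=0.000000, w=-0.550000:
  k1 = f(0.000000, -0.550000) = 2.231000
  k2 = f(0.430000, 0.409330) = 0.361990
  w ← -0.550000 + (0.43/2)·(2.231000 + 0.361990) = 0.007493
x=0.430000, w=0.007493:
  k1 = f(0.430000, 0.007493) = 0.932598
  k2 = f(0.860000, 0.408510) = 0.033501
  w ← 0.007493 + (0.43/2)·(0.932598 + 0.033501) = 0.215204
w(0.86) ≈ 0.2152

0.2152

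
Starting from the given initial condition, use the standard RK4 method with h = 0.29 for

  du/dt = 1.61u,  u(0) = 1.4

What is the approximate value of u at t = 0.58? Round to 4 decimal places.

3.5609

RK4: k1 = f(t_n, u_n); k2 = f(t_n + h/2, u_n + (h/2)·k1); k3 = f(t_n + h/2, u_n + (h/2)·k2); k4 = f(t_n + h, u_n + h·k3); u_{n+1} = u_n + (h/6)·(k1 + 2k2 + 2k3 + k4).
t=0.000000, u=1.400000:
  k1 = f(0.000000, 1.400000) = 2.254000
  k2 = f(0.145000, 1.726830) = 2.780196
  k3 = f(0.145000, 1.803128) = 2.903037
  k4 = f(0.290000, 2.241881) = 3.609428
  u ← 1.400000 + (0.29/6)·(k1 + 2k2 + 2k3 + k4) = 2.232778
t=0.290000, u=2.232778:
  k1 = f(0.290000, 2.232778) = 3.594773
  k2 = f(0.435000, 2.754020) = 4.433973
  k3 = f(0.435000, 2.875704) = 4.629884
  k4 = f(0.580000, 3.575445) = 5.756466
  u ← 2.232778 + (0.29/6)·(k1 + 2k2 + 2k3 + k4) = 3.560928
u(0.58) ≈ 3.5609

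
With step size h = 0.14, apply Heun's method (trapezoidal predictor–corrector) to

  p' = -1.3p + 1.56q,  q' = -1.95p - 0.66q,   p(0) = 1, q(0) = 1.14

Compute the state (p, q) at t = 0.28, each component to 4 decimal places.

Heun on (p,q): k1 = f(t_n, state_n); k2 = f(t_n + h, state_n + h·k1); state_{n+1} = state_n + (h/2)·(k1 + k2).
0.000000: (1.000000, 1.140000)
  k1 = (0.478400, -2.702400)
  predictor → (1.066976, 0.761664)
  k2 = (-0.198873, -2.583301)
  → (1.019567, 0.770001)
0.140000: (1.019567, 0.770001)
  k1 = (-0.124236, -2.496356)
  predictor → (1.002174, 0.420511)
  k2 = (-0.646829, -2.231776)
  → (0.965592, 0.439032)
(p(0.28), q(0.28)) ≈ (0.9656, 0.4390)

0.9656, 0.4390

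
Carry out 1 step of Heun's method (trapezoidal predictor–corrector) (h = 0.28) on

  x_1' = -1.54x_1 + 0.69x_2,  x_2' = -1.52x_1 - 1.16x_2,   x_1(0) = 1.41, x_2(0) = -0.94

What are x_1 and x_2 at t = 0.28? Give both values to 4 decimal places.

0.7622, -1.0189

Heun on (x_1,x_2): k1 = f(t_n, state_n); k2 = f(t_n + h, state_n + h·k1); state_{n+1} = state_n + (h/2)·(k1 + k2).
0.000000: (1.410000, -0.940000)
  k1 = (-2.820000, -1.052800)
  predictor → (0.620400, -1.234784)
  k2 = (-1.807417, 0.489341)
  → (0.762162, -1.018884)
(x_1(0.28), x_2(0.28)) ≈ (0.7622, -1.0189)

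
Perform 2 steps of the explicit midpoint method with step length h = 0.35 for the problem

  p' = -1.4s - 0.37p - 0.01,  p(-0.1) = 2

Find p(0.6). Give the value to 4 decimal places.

Midpoint: k1 = f(s_n, p_n); k2 = f(s_n + h/2, p_n + (h/2)·k1); p_{n+1} = p_n + h·k2.
s=-0.100000, p=2.000000:
  k1 = f(-0.100000, 2.000000) = -0.610000
  k2 = f(0.075000, 1.893250) = -0.815503
  p ← 2.000000 + 0.35·(-0.815503) = 1.714574
s=0.250000, p=1.714574:
  k1 = f(0.250000, 1.714574) = -0.994392
  k2 = f(0.425000, 1.540555) = -1.175006
  p ← 1.714574 + 0.35·(-1.175006) = 1.303322
p(0.6) ≈ 1.3033

1.3033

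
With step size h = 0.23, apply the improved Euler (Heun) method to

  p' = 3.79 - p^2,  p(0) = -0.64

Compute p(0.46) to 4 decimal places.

0.9244

Heun: k1 = f(s_n, p_n); k2 = f(s_n + h, p_n + h·k1); p_{n+1} = p_n + (h/2)·(k1 + k2).
s=0.000000, p=-0.640000:
  k1 = f(0.000000, -0.640000) = 3.380400
  k2 = f(0.230000, 0.137492) = 3.771096
  p ← -0.640000 + (0.23/2)·(3.380400 + 3.771096) = 0.182422
s=0.230000, p=0.182422:
  k1 = f(0.230000, 0.182422) = 3.756722
  k2 = f(0.460000, 1.046468) = 2.694904
  p ← 0.182422 + (0.23/2)·(3.756722 + 2.694904) = 0.924359
p(0.46) ≈ 0.9244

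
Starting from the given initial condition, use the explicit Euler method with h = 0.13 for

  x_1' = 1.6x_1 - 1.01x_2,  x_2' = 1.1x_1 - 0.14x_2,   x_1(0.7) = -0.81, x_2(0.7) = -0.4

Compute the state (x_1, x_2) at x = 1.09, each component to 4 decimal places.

-1.1876, -0.7706

Euler on (x_1,x_2): x_1_{n+1} = x_1_n + h·x_1', x_2_{n+1} = x_2_n + h·x_2'.
0.700000: (-0.810000, -0.400000); f=(-0.892000, -0.835000) → (-0.925960, -0.508550)
0.830000: (-0.925960, -0.508550); f=(-0.967901, -0.947359) → (-1.051787, -0.631707)
0.960000: (-1.051787, -0.631707); f=(-1.044836, -1.068527) → (-1.187616, -0.770615)
(x_1(1.09), x_2(1.09)) ≈ (-1.1876, -0.7706)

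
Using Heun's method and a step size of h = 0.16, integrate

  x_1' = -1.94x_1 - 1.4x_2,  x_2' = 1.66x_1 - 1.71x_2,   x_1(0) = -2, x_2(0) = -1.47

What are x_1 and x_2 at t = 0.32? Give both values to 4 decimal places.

Heun on (x_1,x_2): k1 = f(t_n, state_n); k2 = f(t_n + h, state_n + h·k1); state_{n+1} = state_n + (h/2)·(k1 + k2).
0.000000: (-2.000000, -1.470000)
  k1 = (5.938000, -0.806300)
  predictor → (-1.049920, -1.599008)
  k2 = (4.275456, 0.991436)
  → (-1.182924, -1.455189)
0.160000: (-1.182924, -1.455189)
  k1 = (4.332136, 0.524720)
  predictor → (-0.489782, -1.371234)
  k2 = (2.869904, 1.531772)
  → (-0.606760, -1.290670)
(x_1(0.32), x_2(0.32)) ≈ (-0.6068, -1.2907)

-0.6068, -1.2907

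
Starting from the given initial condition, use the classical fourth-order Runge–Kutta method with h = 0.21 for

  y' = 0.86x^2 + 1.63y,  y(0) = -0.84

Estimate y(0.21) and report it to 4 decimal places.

-1.1799

RK4: k1 = f(x_n, y_n); k2 = f(x_n + h/2, y_n + (h/2)·k1); k3 = f(x_n + h/2, y_n + (h/2)·k2); k4 = f(x_n + h, y_n + h·k3); y_{n+1} = y_n + (h/6)·(k1 + 2k2 + 2k3 + k4).
x=0.000000, y=-0.840000:
  k1 = f(0.000000, -0.840000) = -1.369200
  k2 = f(0.105000, -0.983766) = -1.594057
  k3 = f(0.105000, -1.007376) = -1.632541
  k4 = f(0.210000, -1.182834) = -1.890093
  y ← -0.840000 + (0.21/6)·(k1 + 2k2 + 2k3 + k4) = -1.179937
y(0.21) ≈ -1.1799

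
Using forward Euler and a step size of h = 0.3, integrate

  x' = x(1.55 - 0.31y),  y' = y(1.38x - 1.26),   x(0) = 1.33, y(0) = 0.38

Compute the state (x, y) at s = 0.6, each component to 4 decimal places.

2.7068, 0.6279

Euler on (x,y): x_{n+1} = x_n + h·x', y_{n+1} = y_n + h·y'.
0.000000: (1.330000, 0.380000); f=(1.904826, 0.218652) → (1.901448, 0.445596)
0.300000: (1.901448, 0.445596); f=(2.684588, 0.607791) → (2.706824, 0.627933)
(x(0.6), y(0.6)) ≈ (2.7068, 0.6279)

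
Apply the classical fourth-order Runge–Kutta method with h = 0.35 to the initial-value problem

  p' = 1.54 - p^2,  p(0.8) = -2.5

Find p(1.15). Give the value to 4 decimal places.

RK4: k1 = f(x_n, p_n); k2 = f(x_n + h/2, p_n + (h/2)·k1); k3 = f(x_n + h/2, p_n + (h/2)·k2); k4 = f(x_n + h, p_n + h·k3); p_{n+1} = p_n + (h/6)·(k1 + 2k2 + 2k3 + k4).
x=0.800000, p=-2.500000:
  k1 = f(0.800000, -2.500000) = -4.710000
  k2 = f(0.975000, -3.324250) = -9.510638
  k3 = f(0.975000, -4.164362) = -15.801908
  k4 = f(1.150000, -8.030668) = -62.951626
  p ← -2.500000 + (0.35/6)·(k1 + 2k2 + 2k3 + k4) = -9.400059
p(1.15) ≈ -9.4001

-9.4001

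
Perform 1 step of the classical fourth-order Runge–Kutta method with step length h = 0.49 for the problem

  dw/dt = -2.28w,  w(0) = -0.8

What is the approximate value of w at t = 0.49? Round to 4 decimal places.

-0.2715

RK4: k1 = f(t_n, w_n); k2 = f(t_n + h/2, w_n + (h/2)·k1); k3 = f(t_n + h/2, w_n + (h/2)·k2); k4 = f(t_n + h, w_n + h·k3); w_{n+1} = w_n + (h/6)·(k1 + 2k2 + 2k3 + k4).
t=0.000000, w=-0.800000:
  k1 = f(0.000000, -0.800000) = 1.824000
  k2 = f(0.245000, -0.353120) = 0.805114
  k3 = f(0.245000, -0.602747) = 1.374264
  k4 = f(0.490000, -0.126611) = 0.288673
  w ← -0.800000 + (0.49/6)·(k1 + 2k2 + 2k3 + k4) = -0.271500
w(0.49) ≈ -0.2715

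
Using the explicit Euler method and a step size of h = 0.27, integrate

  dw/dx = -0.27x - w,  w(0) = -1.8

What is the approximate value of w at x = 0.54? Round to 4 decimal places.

-0.9789

Euler: w_{n+1} = w_n + h·f(x_n, w_n).
x=0.000000, w=-1.800000: f=1.800000 → w ← -1.800000 + 0.27·1.800000 = -1.314000
x=0.270000, w=-1.314000: f=1.241100 → w ← -1.314000 + 0.27·1.241100 = -0.978903
w(0.54) ≈ -0.9789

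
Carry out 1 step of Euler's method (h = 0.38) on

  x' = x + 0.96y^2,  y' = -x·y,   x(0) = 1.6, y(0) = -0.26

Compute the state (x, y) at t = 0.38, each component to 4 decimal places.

Euler on (x,y): x_{n+1} = x_n + h·x', y_{n+1} = y_n + h·y'.
0.000000: (1.600000, -0.260000); f=(1.664896, 0.416000) → (2.232660, -0.101920)
(x(0.38), y(0.38)) ≈ (2.2327, -0.1019)

2.2327, -0.1019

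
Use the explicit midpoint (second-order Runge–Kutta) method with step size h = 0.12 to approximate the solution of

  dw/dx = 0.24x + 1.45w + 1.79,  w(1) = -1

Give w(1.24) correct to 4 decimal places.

Midpoint: k1 = f(x_n, w_n); k2 = f(x_n + h/2, w_n + (h/2)·k1); w_{n+1} = w_n + h·k2.
x=1.000000, w=-1.000000:
  k1 = f(1.000000, -1.000000) = 0.580000
  k2 = f(1.060000, -0.965200) = 0.644860
  w ← -1.000000 + 0.12·0.644860 = -0.922617
x=1.120000, w=-0.922617:
  k1 = f(1.120000, -0.922617) = 0.721006
  k2 = f(1.180000, -0.879356) = 0.798133
  w ← -0.922617 + 0.12·0.798133 = -0.826841
w(1.24) ≈ -0.8268

-0.8268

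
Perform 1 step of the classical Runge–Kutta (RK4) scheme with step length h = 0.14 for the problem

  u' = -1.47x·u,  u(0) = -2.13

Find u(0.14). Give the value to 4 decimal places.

RK4: k1 = f(x_n, u_n); k2 = f(x_n + h/2, u_n + (h/2)·k1); k3 = f(x_n + h/2, u_n + (h/2)·k2); k4 = f(x_n + h, u_n + h·k3); u_{n+1} = u_n + (h/6)·(k1 + 2k2 + 2k3 + k4).
x=0.000000, u=-2.130000:
  k1 = f(0.000000, -2.130000) = 0.000000
  k2 = f(0.070000, -2.130000) = 0.219177
  k3 = f(0.070000, -2.114658) = 0.217598
  k4 = f(0.140000, -2.099536) = 0.432085
  u ← -2.130000 + (0.14/6)·(k1 + 2k2 + 2k3 + k4) = -2.099535
u(0.14) ≈ -2.0995

-2.0995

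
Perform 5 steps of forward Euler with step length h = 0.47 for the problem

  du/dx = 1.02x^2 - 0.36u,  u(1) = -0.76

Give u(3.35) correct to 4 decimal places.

8.0566

Euler: u_{n+1} = u_n + h·f(x_n, u_n).
x=1.000000, u=-0.760000: f=1.293600 → u ← -0.760000 + 0.47·1.293600 = -0.152008
x=1.470000, u=-0.152008: f=2.258841 → u ← -0.152008 + 0.47·2.258841 = 0.909647
x=1.940000, u=0.909647: f=3.511399 → u ← 0.909647 + 0.47·3.511399 = 2.560005
x=2.410000, u=2.560005: f=5.002660 → u ← 2.560005 + 0.47·5.002660 = 4.911255
x=2.880000, u=4.911255: f=6.692236 → u ← 4.911255 + 0.47·6.692236 = 8.056606
u(3.35) ≈ 8.0566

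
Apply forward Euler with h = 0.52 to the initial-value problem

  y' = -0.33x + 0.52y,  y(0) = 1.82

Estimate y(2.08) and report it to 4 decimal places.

4.1022

Euler: y_{n+1} = y_n + h·f(x_n, y_n).
x=0.000000, y=1.820000: f=0.946400 → y ← 1.820000 + 0.52·0.946400 = 2.312128
x=0.520000, y=2.312128: f=1.030707 → y ← 2.312128 + 0.52·1.030707 = 2.848095
x=1.040000, y=2.848095: f=1.137810 → y ← 2.848095 + 0.52·1.137810 = 3.439756
x=1.560000, y=3.439756: f=1.273873 → y ← 3.439756 + 0.52·1.273873 = 4.102171
y(2.08) ≈ 4.1022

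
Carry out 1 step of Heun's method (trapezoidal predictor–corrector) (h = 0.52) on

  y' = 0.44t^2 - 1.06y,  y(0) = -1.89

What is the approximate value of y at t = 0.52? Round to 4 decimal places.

-1.1044

Heun: k1 = f(t_n, y_n); k2 = f(t_n + h, y_n + h·k1); y_{n+1} = y_n + (h/2)·(k1 + k2).
t=0.000000, y=-1.890000:
  k1 = f(0.000000, -1.890000) = 2.003400
  k2 = f(0.520000, -0.848232) = 1.018102
  y ← -1.890000 + (0.52/2)·(2.003400 + 1.018102) = -1.104410
y(0.52) ≈ -1.1044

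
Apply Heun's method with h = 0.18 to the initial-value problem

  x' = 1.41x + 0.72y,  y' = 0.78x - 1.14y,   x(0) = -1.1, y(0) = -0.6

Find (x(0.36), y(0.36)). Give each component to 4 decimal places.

-2.0349, -0.7552

Heun on (x,y): k1 = f(t_n, state_n); k2 = f(t_n + h, state_n + h·k1); state_{n+1} = state_n + (h/2)·(k1 + k2).
0.000000: (-1.100000, -0.600000)
  k1 = (-1.983000, -0.174000)
  predictor → (-1.456940, -0.631320)
  k2 = (-2.508836, -0.416708)
  → (-1.504265, -0.653164)
0.180000: (-1.504265, -0.653164)
  k1 = (-2.591292, -0.428720)
  predictor → (-1.970698, -0.730333)
  k2 = (-3.304524, -0.704564)
  → (-2.034889, -0.755159)
(x(0.36), y(0.36)) ≈ (-2.0349, -0.7552)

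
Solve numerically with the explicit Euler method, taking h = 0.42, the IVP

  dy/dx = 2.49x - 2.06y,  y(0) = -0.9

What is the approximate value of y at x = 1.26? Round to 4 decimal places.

0.9355

Euler: y_{n+1} = y_n + h·f(x_n, y_n).
x=0.000000, y=-0.900000: f=1.854000 → y ← -0.900000 + 0.42·1.854000 = -0.121320
x=0.420000, y=-0.121320: f=1.295719 → y ← -0.121320 + 0.42·1.295719 = 0.422882
x=0.840000, y=0.422882: f=1.220463 → y ← 0.422882 + 0.42·1.220463 = 0.935477
y(1.26) ≈ 0.9355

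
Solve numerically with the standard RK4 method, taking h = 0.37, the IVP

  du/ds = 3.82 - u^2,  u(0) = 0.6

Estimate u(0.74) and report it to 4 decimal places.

1.8265

RK4: k1 = f(s_n, u_n); k2 = f(s_n + h/2, u_n + (h/2)·k1); k3 = f(s_n + h/2, u_n + (h/2)·k2); k4 = f(s_n + h, u_n + h·k3); u_{n+1} = u_n + (h/6)·(k1 + 2k2 + 2k3 + k4).
s=0.000000, u=0.600000:
  k1 = f(0.000000, 0.600000) = 3.460000
  k2 = f(0.185000, 1.240100) = 2.282152
  k3 = f(0.185000, 1.022198) = 2.775111
  k4 = f(0.370000, 1.626791) = 1.173551
  u ← 0.600000 + (0.37/6)·(k1 + 2k2 + 2k3 + k4) = 1.509465
s=0.370000, u=1.509465:
  k1 = f(0.370000, 1.509465) = 1.541516
  k2 = f(0.555000, 1.794645) = 0.599248
  k3 = f(0.555000, 1.620326) = 1.194545
  k4 = f(0.740000, 1.951446) = 0.011858
  u ← 1.509465 + (0.37/6)·(k1 + 2k2 + 2k3 + k4) = 1.826491
u(0.74) ≈ 1.8265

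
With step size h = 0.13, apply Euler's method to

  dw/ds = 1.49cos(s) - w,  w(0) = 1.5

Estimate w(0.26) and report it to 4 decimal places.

1.4959

Euler: w_{n+1} = w_n + h·f(s_n, w_n).
s=0.000000, w=1.500000: f=-0.010000 → w ← 1.500000 + 0.13·(-0.010000) = 1.498700
s=0.130000, w=1.498700: f=-0.021273 → w ← 1.498700 + 0.13·(-0.021273) = 1.495935
w(0.26) ≈ 1.4959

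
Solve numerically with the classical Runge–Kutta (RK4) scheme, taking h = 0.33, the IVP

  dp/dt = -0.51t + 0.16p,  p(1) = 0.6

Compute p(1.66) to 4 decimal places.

0.1967

RK4: k1 = f(t_n, p_n); k2 = f(t_n + h/2, p_n + (h/2)·k1); k3 = f(t_n + h/2, p_n + (h/2)·k2); k4 = f(t_n + h, p_n + h·k3); p_{n+1} = p_n + (h/6)·(k1 + 2k2 + 2k3 + k4).
t=1.000000, p=0.600000:
  k1 = f(1.000000, 0.600000) = -0.414000
  k2 = f(1.165000, 0.531690) = -0.509080
  k3 = f(1.165000, 0.516002) = -0.511590
  k4 = f(1.330000, 0.431175) = -0.609312
  p ← 0.600000 + (0.33/6)·(k1 + 2k2 + 2k3 + k4) = 0.431444
t=1.330000, p=0.431444:
  k1 = f(1.330000, 0.431444) = -0.609269
  k2 = f(1.495000, 0.330915) = -0.709504
  k3 = f(1.495000, 0.314376) = -0.712150
  k4 = f(1.660000, 0.196435) = -0.815170
  p ← 0.431444 + (0.33/6)·(k1 + 2k2 + 2k3 + k4) = 0.196718
p(1.66) ≈ 0.1967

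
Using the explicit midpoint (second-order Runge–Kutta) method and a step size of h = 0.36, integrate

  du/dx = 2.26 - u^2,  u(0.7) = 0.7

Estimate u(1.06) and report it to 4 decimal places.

1.1401

Midpoint: k1 = f(x_n, u_n); k2 = f(x_n + h/2, u_n + (h/2)·k1); u_{n+1} = u_n + h·k2.
x=0.700000, u=0.700000:
  k1 = f(0.700000, 0.700000) = 1.770000
  k2 = f(0.880000, 1.018600) = 1.222454
  u ← 0.700000 + 0.36·1.222454 = 1.140083
u(1.06) ≈ 1.1401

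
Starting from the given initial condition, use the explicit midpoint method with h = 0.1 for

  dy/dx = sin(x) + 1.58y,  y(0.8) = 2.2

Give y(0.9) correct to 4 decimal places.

2.6559

Midpoint: k1 = f(x_n, y_n); k2 = f(x_n + h/2, y_n + (h/2)·k1); y_{n+1} = y_n + h·k2.
x=0.800000, y=2.200000:
  k1 = f(0.800000, 2.200000) = 4.193356
  k2 = f(0.850000, 2.409668) = 4.558556
  y ← 2.200000 + 0.1·4.558556 = 2.655856
y(0.9) ≈ 2.6559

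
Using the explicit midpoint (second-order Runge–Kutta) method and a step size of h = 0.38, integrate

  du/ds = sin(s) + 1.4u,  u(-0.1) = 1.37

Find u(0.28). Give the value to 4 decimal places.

2.3168

Midpoint: k1 = f(s_n, u_n); k2 = f(s_n + h/2, u_n + (h/2)·k1); u_{n+1} = u_n + h·k2.
s=-0.100000, u=1.370000:
  k1 = f(-0.100000, 1.370000) = 1.818167
  k2 = f(0.090000, 1.715452) = 2.491511
  u ← 1.370000 + 0.38·2.491511 = 2.316774
u(0.28) ≈ 2.3168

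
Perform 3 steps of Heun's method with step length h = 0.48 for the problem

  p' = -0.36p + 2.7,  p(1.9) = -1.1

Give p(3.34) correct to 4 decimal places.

2.3639

Heun: k1 = f(x_n, p_n); k2 = f(x_n + h, p_n + h·k1); p_{n+1} = p_n + (h/2)·(k1 + k2).
x=1.900000, p=-1.100000:
  k1 = f(1.900000, -1.100000) = 3.096000
  k2 = f(2.380000, 0.386080) = 2.561011
  p ← -1.100000 + (0.48/2)·(3.096000 + 2.561011) = 0.257683
x=2.380000, p=0.257683:
  k1 = f(2.380000, 0.257683) = 2.607234
  k2 = f(2.860000, 1.509155) = 2.156704
  p ← 0.257683 + (0.48/2)·(2.607234 + 2.156704) = 1.401028
x=2.860000, p=1.401028:
  k1 = f(2.860000, 1.401028) = 2.195630
  k2 = f(3.340000, 2.454930) = 1.816225
  p ← 1.401028 + (0.48/2)·(2.195630 + 1.816225) = 2.363873
p(3.34) ≈ 2.3639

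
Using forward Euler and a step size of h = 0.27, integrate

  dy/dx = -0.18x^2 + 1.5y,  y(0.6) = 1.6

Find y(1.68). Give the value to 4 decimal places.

5.9283

Euler: y_{n+1} = y_n + h·f(x_n, y_n).
x=0.600000, y=1.600000: f=2.335200 → y ← 1.600000 + 0.27·2.335200 = 2.230504
x=0.870000, y=2.230504: f=3.209514 → y ← 2.230504 + 0.27·3.209514 = 3.097073
x=1.140000, y=3.097073: f=4.411681 → y ← 3.097073 + 0.27·4.411681 = 4.288227
x=1.410000, y=4.288227: f=6.074482 → y ← 4.288227 + 0.27·6.074482 = 5.928337
y(1.68) ≈ 5.9283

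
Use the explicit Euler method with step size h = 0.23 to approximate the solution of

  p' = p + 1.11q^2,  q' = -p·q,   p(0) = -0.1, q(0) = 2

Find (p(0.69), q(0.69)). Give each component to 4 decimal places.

3.3462, 0.8118

Euler on (p,q): p_{n+1} = p_n + h·p', q_{n+1} = q_n + h·q'.
0.000000: (-0.100000, 2.000000); f=(4.340000, 0.200000) → (0.898200, 2.046000)
0.230000: (0.898200, 2.046000); f=(5.544789, -1.837717) → (2.173501, 1.623325)
0.460000: (2.173501, 1.623325); f=(5.098556, -3.528299) → (3.346169, 0.811816)
(p(0.69), q(0.69)) ≈ (3.3462, 0.8118)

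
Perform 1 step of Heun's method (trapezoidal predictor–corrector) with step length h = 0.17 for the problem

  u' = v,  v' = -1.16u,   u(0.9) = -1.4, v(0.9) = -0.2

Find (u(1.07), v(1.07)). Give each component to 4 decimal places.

-1.4105, 0.0794

Heun on (u,v): k1 = f(x_n, state_n); k2 = f(x_n + h, state_n + h·k1); state_{n+1} = state_n + (h/2)·(k1 + k2).
0.900000: (-1.400000, -0.200000)
  k1 = (-0.200000, 1.624000)
  predictor → (-1.434000, 0.076080)
  k2 = (0.076080, 1.663440)
  → (-1.410533, 0.079432)
(u(1.07), v(1.07)) ≈ (-1.4105, 0.0794)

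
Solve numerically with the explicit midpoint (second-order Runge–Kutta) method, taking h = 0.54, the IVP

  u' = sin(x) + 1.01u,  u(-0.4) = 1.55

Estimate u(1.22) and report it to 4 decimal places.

8.1024

Midpoint: k1 = f(x_n, u_n); k2 = f(x_n + h/2, u_n + (h/2)·k1); u_{n+1} = u_n + h·k2.
x=-0.400000, u=1.550000:
  k1 = f(-0.400000, 1.550000) = 1.176082
  k2 = f(-0.130000, 1.867542) = 1.756583
  u ← 1.550000 + 0.54·1.756583 = 2.498555
x=0.140000, u=2.498555:
  k1 = f(0.140000, 2.498555) = 2.663084
  k2 = f(0.410000, 3.217588) = 3.648373
  u ← 2.498555 + 0.54·3.648373 = 4.468676
x=0.680000, u=4.468676:
  k1 = f(0.680000, 4.468676) = 5.142156
  k2 = f(0.950000, 5.857058) = 6.729045
  u ← 4.468676 + 0.54·6.729045 = 8.102360
u(1.22) ≈ 8.1024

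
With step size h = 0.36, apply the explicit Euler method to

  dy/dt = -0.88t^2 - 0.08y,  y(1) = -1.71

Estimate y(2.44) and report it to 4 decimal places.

Euler: y_{n+1} = y_n + h·f(t_n, y_n).
t=1.000000, y=-1.710000: f=-0.743200 → y ← -1.710000 + 0.36·(-0.743200) = -1.977552
t=1.360000, y=-1.977552: f=-1.469444 → y ← -1.977552 + 0.36·(-1.469444) = -2.506552
t=1.720000, y=-2.506552: f=-2.402868 → y ← -2.506552 + 0.36·(-2.402868) = -3.371584
t=2.080000, y=-3.371584: f=-3.537505 → y ← -3.371584 + 0.36·(-3.537505) = -4.645086
y(2.44) ≈ -4.6451

-4.6451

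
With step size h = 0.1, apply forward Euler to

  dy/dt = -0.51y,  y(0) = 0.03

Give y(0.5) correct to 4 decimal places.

Euler: y_{n+1} = y_n + h·f(t_n, y_n).
t=0.000000, y=0.030000: f=-0.015300 → y ← 0.030000 + 0.1·(-0.015300) = 0.028470
t=0.100000, y=0.028470: f=-0.014520 → y ← 0.028470 + 0.1·(-0.014520) = 0.027018
t=0.200000, y=0.027018: f=-0.013779 → y ← 0.027018 + 0.1·(-0.013779) = 0.025640
t=0.300000, y=0.025640: f=-0.013076 → y ← 0.025640 + 0.1·(-0.013076) = 0.024332
t=0.400000, y=0.024332: f=-0.012410 → y ← 0.024332 + 0.1·(-0.012410) = 0.023092
y(0.5) ≈ 0.0231

0.0231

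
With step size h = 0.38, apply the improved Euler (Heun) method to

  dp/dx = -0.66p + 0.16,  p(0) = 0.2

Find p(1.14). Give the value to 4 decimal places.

Heun: k1 = f(x_n, p_n); k2 = f(x_n + h, p_n + h·k1); p_{n+1} = p_n + (h/2)·(k1 + k2).
x=0.000000, p=0.200000:
  k1 = f(0.000000, 0.200000) = 0.028000
  k2 = f(0.380000, 0.210640) = 0.020978
  p ← 0.200000 + (0.38/2)·(0.028000 + 0.020978) = 0.209306
x=0.380000, p=0.209306:
  k1 = f(0.380000, 0.209306) = 0.021858
  k2 = f(0.760000, 0.217612) = 0.016376
  p ← 0.209306 + (0.38/2)·(0.021858 + 0.016376) = 0.216570
x=0.760000, p=0.216570:
  k1 = f(0.760000, 0.216570) = 0.017064
  k2 = f(1.140000, 0.223054) = 0.012784
  p ← 0.216570 + (0.38/2)·(0.017064 + 0.012784) = 0.222241
p(1.14) ≈ 0.2222

0.2222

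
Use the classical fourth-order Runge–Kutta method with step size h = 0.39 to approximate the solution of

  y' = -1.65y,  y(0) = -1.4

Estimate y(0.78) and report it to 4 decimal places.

-0.3878

RK4: k1 = f(t_n, y_n); k2 = f(t_n + h/2, y_n + (h/2)·k1); k3 = f(t_n + h/2, y_n + (h/2)·k2); k4 = f(t_n + h, y_n + h·k3); y_{n+1} = y_n + (h/6)·(k1 + 2k2 + 2k3 + k4).
t=0.000000, y=-1.400000:
  k1 = f(0.000000, -1.400000) = 2.310000
  k2 = f(0.195000, -0.949550) = 1.566757
  k3 = f(0.195000, -1.094482) = 1.805896
  k4 = f(0.390000, -0.695701) = 1.147906
  y ← -1.400000 + (0.39/6)·(k1 + 2k2 + 2k3 + k4) = -0.736791
t=0.390000, y=-0.736791:
  k1 = f(0.390000, -0.736791) = 1.215705
  k2 = f(0.585000, -0.499729) = 0.824552
  k3 = f(0.585000, -0.576003) = 0.950406
  k4 = f(0.780000, -0.366133) = 0.604119
  y ← -0.736791 + (0.39/6)·(k1 + 2k2 + 2k3 + k4) = -0.387758
y(0.78) ≈ -0.3878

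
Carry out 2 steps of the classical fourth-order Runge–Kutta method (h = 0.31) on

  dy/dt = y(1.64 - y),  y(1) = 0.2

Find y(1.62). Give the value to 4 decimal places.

0.4549

RK4: k1 = f(t_n, y_n); k2 = f(t_n + h/2, y_n + (h/2)·k1); k3 = f(t_n + h/2, y_n + (h/2)·k2); k4 = f(t_n + h, y_n + h·k3); y_{n+1} = y_n + (h/6)·(k1 + 2k2 + 2k3 + k4).
t=1.000000, y=0.200000:
  k1 = f(1.000000, 0.200000) = 0.288000
  k2 = f(1.155000, 0.244640) = 0.341361
  k3 = f(1.155000, 0.252911) = 0.350810
  k4 = f(1.310000, 0.308751) = 0.411025
  y ← 0.200000 + (0.31/6)·(k1 + 2k2 + 2k3 + k4) = 0.307641
t=1.310000, y=0.307641:
  k1 = f(1.310000, 0.307641) = 0.409888
  k2 = f(1.465000, 0.371173) = 0.470955
  k3 = f(1.465000, 0.380639) = 0.479362
  k4 = f(1.620000, 0.456243) = 0.540081
  y ← 0.307641 + (0.31/6)·(k1 + 2k2 + 2k3 + k4) = 0.454922
y(1.62) ≈ 0.4549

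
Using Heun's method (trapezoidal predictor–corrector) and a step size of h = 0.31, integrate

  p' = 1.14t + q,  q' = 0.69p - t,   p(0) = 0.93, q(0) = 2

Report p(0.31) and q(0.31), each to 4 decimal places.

1.6356, 2.2172

Heun on (p,q): k1 = f(t_n, state_n); k2 = f(t_n + h, state_n + h·k1); state_{n+1} = state_n + (h/2)·(k1 + k2).
0.000000: (0.930000, 2.000000)
  k1 = (2.000000, 0.641700)
  predictor → (1.550000, 2.198927)
  k2 = (2.552327, 0.759500)
  → (1.635611, 2.217186)
(p(0.31), q(0.31)) ≈ (1.6356, 2.2172)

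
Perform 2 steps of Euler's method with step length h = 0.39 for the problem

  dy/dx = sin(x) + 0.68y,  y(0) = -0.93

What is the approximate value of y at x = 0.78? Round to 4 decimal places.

Euler: y_{n+1} = y_n + h·f(x_n, y_n).
x=0.000000, y=-0.930000: f=-0.632400 → y ← -0.930000 + 0.39·(-0.632400) = -1.176636
x=0.390000, y=-1.176636: f=-0.419924 → y ← -1.176636 + 0.39·(-0.419924) = -1.340406
y(0.78) ≈ -1.3404

-1.3404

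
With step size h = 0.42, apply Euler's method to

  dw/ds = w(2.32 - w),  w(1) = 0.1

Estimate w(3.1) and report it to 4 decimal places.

Euler: w_{n+1} = w_n + h·f(s_n, w_n).
s=1.000000, w=0.100000: f=0.222000 → w ← 0.100000 + 0.42·0.222000 = 0.193240
s=1.420000, w=0.193240: f=0.410975 → w ← 0.193240 + 0.42·0.410975 = 0.365850
s=1.840000, w=0.365850: f=0.714925 → w ← 0.365850 + 0.42·0.714925 = 0.666118
s=2.260000, w=0.666118: f=1.101681 → w ← 0.666118 + 0.42·1.101681 = 1.128824
s=2.680000, w=1.128824: f=1.344628 → w ← 1.128824 + 0.42·1.344628 = 1.693568
w(3.1) ≈ 1.6936

1.6936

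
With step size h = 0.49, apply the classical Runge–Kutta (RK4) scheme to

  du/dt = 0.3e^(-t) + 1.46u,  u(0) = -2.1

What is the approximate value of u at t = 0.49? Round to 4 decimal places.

RK4: k1 = f(t_n, u_n); k2 = f(t_n + h/2, u_n + (h/2)·k1); k3 = f(t_n + h/2, u_n + (h/2)·k2); k4 = f(t_n + h, u_n + h·k3); u_{n+1} = u_n + (h/6)·(k1 + 2k2 + 2k3 + k4).
t=0.000000, u=-2.100000:
  k1 = f(0.000000, -2.100000) = -2.766000
  k2 = f(0.245000, -2.777670) = -3.820587
  k3 = f(0.245000, -3.036044) = -4.197813
  k4 = f(0.490000, -4.156928) = -5.885327
  u ← -2.100000 + (0.49/6)·(k1 + 2k2 + 2k3 + k4) = -4.116197
u(0.49) ≈ -4.1162

-4.1162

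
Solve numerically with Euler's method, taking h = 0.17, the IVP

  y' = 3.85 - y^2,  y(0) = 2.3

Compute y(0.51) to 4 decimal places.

1.9718

Euler: y_{n+1} = y_n + h·f(s_n, y_n).
s=0.000000, y=2.300000: f=-1.440000 → y ← 2.300000 + 0.17·(-1.440000) = 2.055200
s=0.170000, y=2.055200: f=-0.373847 → y ← 2.055200 + 0.17·(-0.373847) = 1.991646
s=0.340000, y=1.991646: f=-0.116654 → y ← 1.991646 + 0.17·(-0.116654) = 1.971815
y(0.51) ≈ 1.9718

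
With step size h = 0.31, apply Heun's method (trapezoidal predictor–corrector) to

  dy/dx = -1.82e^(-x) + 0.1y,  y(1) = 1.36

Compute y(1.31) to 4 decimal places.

1.2197

Heun: k1 = f(x_n, y_n); k2 = f(x_n + h, y_n + h·k1); y_{n+1} = y_n + (h/2)·(k1 + k2).
x=1.000000, y=1.360000:
  k1 = f(1.000000, 1.360000) = -0.533541
  k2 = f(1.310000, 1.194602) = -0.371612
  y ← 1.360000 + (0.31/2)·(-0.533541 + (-0.371612)) = 1.219701
y(1.31) ≈ 1.2197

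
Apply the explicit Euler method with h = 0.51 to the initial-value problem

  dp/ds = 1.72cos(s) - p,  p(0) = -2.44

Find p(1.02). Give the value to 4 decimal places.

0.6096

Euler: p_{n+1} = p_n + h·f(s_n, p_n).
s=0.000000, p=-2.440000: f=4.160000 → p ← -2.440000 + 0.51·4.160000 = -0.318400
s=0.510000, p=-0.318400: f=1.819521 → p ← -0.318400 + 0.51·1.819521 = 0.609555
p(1.02) ≈ 0.6096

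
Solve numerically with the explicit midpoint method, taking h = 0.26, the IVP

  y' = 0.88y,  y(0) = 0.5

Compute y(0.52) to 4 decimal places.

Midpoint: k1 = f(x_n, y_n); k2 = f(x_n + h/2, y_n + (h/2)·k1); y_{n+1} = y_n + h·k2.
x=0.000000, y=0.500000:
  k1 = f(0.000000, 0.500000) = 0.440000
  k2 = f(0.130000, 0.557200) = 0.490336
  y ← 0.500000 + 0.26·0.490336 = 0.627487
x=0.260000, y=0.627487:
  k1 = f(0.260000, 0.627487) = 0.552189
  k2 = f(0.390000, 0.699272) = 0.615359
  y ← 0.627487 + 0.26·0.615359 = 0.787481
y(0.52) ≈ 0.7875

0.7875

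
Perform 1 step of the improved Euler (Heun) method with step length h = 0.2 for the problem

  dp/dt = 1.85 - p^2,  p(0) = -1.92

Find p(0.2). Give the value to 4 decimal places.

Heun: k1 = f(t_n, p_n); k2 = f(t_n + h, p_n + h·k1); p_{n+1} = p_n + (h/2)·(k1 + k2).
t=0.000000, p=-1.920000:
  k1 = f(0.000000, -1.920000) = -1.836400
  k2 = f(0.200000, -2.287280) = -3.381650
  p ← -1.920000 + (0.2/2)·(-1.836400 + (-3.381650)) = -2.441805
p(0.2) ≈ -2.4418

-2.4418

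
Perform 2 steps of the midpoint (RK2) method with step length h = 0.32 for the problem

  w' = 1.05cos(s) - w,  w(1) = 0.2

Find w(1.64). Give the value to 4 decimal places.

Midpoint: k1 = f(s_n, w_n); k2 = f(s_n + h/2, w_n + (h/2)·k1); w_{n+1} = w_n + h·k2.
s=1.000000, w=0.200000:
  k1 = f(1.000000, 0.200000) = 0.367317
  k2 = f(1.160000, 0.258771) = 0.160536
  w ← 0.200000 + 0.32·0.160536 = 0.251371
s=1.320000, w=0.251371:
  k1 = f(1.320000, 0.251371) = 0.009213
  k2 = f(1.480000, 0.252845) = -0.157640
  w ← 0.251371 + 0.32·(-0.157640) = 0.200927
w(1.64) ≈ 0.2009

0.2009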